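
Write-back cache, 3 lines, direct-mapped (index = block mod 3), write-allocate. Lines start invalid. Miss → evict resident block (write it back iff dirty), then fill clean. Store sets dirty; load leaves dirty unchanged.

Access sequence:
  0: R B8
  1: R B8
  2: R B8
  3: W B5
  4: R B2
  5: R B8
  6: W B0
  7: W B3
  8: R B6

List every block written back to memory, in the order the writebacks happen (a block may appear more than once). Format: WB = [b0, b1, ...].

  0 | R B8 → L2 miss [-]
  1 | R B8 → L2 hit [-]
  2 | R B8 → L2 hit [-]
  3 | W B5 → L2 miss [D]
  4 | R B2 → L2 miss wb→B5 [-]
  5 | R B8 → L2 miss [-]
  6 | W B0 → L0 miss [D]
  7 | W B3 → L0 miss wb→B0 [D]
  8 | R B6 → L0 miss wb→B3 [-]

WB = [5, 0, 3]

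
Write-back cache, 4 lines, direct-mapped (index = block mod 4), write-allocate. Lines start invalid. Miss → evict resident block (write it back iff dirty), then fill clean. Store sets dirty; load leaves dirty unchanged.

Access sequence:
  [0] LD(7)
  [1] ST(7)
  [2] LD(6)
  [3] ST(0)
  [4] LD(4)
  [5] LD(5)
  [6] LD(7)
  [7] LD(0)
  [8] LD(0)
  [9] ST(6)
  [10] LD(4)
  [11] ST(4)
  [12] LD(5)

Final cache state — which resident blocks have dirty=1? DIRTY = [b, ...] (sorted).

DIRTY = [4, 6, 7]

0: R B7 → L3 miss [-]
1: W B7 → L3 hit [D]
2: R B6 → L2 miss [-]
3: W B0 → L0 miss [D]
4: R B4 → L0 miss wb→B0 [-]
5: R B5 → L1 miss [-]
6: R B7 → L3 hit [D]
7: R B0 → L0 miss [-]
8: R B0 → L0 hit [-]
9: W B6 → L2 hit [D]
10: R B4 → L0 miss [-]
11: W B4 → L0 hit [D]
12: R B5 → L1 hit [-]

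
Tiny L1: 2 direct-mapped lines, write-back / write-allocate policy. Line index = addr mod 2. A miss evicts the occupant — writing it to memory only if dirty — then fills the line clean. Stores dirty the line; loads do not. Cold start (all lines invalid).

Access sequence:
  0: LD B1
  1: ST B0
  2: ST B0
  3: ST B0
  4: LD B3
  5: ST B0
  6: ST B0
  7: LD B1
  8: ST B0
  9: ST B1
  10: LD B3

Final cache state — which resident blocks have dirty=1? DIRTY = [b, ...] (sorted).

DIRTY = [0]

  0 | R B1 → L1 miss [-]
  1 | W B0 → L0 miss [D]
  2 | W B0 → L0 hit [D]
  3 | W B0 → L0 hit [D]
  4 | R B3 → L1 miss [-]
  5 | W B0 → L0 hit [D]
  6 | W B0 → L0 hit [D]
  7 | R B1 → L1 miss [-]
  8 | W B0 → L0 hit [D]
  9 | W B1 → L1 hit [D]
  10 | R B3 → L1 miss wb→B1 [-]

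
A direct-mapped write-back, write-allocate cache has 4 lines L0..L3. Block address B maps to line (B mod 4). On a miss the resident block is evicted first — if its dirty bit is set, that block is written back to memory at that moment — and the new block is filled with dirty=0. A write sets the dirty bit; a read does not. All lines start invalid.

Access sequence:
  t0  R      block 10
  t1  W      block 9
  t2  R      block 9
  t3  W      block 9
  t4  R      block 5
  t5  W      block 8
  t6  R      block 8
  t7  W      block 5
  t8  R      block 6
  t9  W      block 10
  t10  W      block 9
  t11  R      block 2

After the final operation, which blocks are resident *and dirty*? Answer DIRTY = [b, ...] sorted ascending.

  0 | R B10 → L2 miss [-]
  1 | W B9 → L1 miss [D]
  2 | R B9 → L1 hit [D]
  3 | W B9 → L1 hit [D]
  4 | R B5 → L1 miss wb→B9 [-]
  5 | W B8 → L0 miss [D]
  6 | R B8 → L0 hit [D]
  7 | W B5 → L1 hit [D]
  8 | R B6 → L2 miss [-]
  9 | W B10 → L2 miss [D]
  10 | W B9 → L1 miss wb→B5 [D]
  11 | R B2 → L2 miss wb→B10 [-]

DIRTY = [8, 9]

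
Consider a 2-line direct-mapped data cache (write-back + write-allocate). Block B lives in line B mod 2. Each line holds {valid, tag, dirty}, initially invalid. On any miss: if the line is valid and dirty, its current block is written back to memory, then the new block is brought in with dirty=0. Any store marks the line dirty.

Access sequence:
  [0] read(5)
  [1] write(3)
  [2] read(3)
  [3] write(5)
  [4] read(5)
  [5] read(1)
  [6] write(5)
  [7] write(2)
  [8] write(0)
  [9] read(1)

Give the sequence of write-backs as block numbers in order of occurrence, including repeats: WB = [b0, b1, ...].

  0 | R B5 → L1 miss [-]
  1 | W B3 → L1 miss [D]
  2 | R B3 → L1 hit [D]
  3 | W B5 → L1 miss wb→B3 [D]
  4 | R B5 → L1 hit [D]
  5 | R B1 → L1 miss wb→B5 [-]
  6 | W B5 → L1 miss [D]
  7 | W B2 → L0 miss [D]
  8 | W B0 → L0 miss wb→B2 [D]
  9 | R B1 → L1 miss wb→B5 [-]

WB = [3, 5, 2, 5]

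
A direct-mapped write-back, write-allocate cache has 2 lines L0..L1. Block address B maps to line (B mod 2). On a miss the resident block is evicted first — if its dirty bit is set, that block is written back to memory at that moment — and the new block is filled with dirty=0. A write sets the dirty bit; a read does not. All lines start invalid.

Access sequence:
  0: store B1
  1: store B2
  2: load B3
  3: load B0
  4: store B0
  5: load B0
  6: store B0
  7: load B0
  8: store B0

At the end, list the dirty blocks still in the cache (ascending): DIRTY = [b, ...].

0: W B1 → L1 miss [D]
1: W B2 → L0 miss [D]
2: R B3 → L1 miss wb→B1 [-]
3: R B0 → L0 miss wb→B2 [-]
4: W B0 → L0 hit [D]
5: R B0 → L0 hit [D]
6: W B0 → L0 hit [D]
7: R B0 → L0 hit [D]
8: W B0 → L0 hit [D]

DIRTY = [0]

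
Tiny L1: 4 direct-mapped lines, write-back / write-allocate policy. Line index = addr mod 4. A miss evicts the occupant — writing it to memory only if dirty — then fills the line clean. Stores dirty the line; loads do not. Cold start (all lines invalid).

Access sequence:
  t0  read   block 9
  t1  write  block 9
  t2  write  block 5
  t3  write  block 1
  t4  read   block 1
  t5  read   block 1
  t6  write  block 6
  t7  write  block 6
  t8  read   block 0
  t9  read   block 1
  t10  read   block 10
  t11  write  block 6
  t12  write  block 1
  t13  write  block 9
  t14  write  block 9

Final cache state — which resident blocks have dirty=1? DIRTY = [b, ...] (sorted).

DIRTY = [6, 9]

0: R B9 → L1 miss [-]
1: W B9 → L1 hit [D]
2: W B5 → L1 miss wb→B9 [D]
3: W B1 → L1 miss wb→B5 [D]
4: R B1 → L1 hit [D]
5: R B1 → L1 hit [D]
6: W B6 → L2 miss [D]
7: W B6 → L2 hit [D]
8: R B0 → L0 miss [-]
9: R B1 → L1 hit [D]
10: R B10 → L2 miss wb→B6 [-]
11: W B6 → L2 miss [D]
12: W B1 → L1 hit [D]
13: W B9 → L1 miss wb→B1 [D]
14: W B9 → L1 hit [D]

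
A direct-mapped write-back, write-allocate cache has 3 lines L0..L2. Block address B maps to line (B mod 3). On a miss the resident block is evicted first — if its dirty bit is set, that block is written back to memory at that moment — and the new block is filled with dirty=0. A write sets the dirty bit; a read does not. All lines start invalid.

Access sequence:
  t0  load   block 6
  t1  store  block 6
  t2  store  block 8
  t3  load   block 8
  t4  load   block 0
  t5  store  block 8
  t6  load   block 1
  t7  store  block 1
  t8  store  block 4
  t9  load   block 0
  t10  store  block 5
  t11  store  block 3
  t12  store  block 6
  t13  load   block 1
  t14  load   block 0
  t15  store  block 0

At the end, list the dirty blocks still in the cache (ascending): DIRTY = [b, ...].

  0 | R B6 → L0 miss [-]
  1 | W B6 → L0 hit [D]
  2 | W B8 → L2 miss [D]
  3 | R B8 → L2 hit [D]
  4 | R B0 → L0 miss wb→B6 [-]
  5 | W B8 → L2 hit [D]
  6 | R B1 → L1 miss [-]
  7 | W B1 → L1 hit [D]
  8 | W B4 → L1 miss wb→B1 [D]
  9 | R B0 → L0 hit [-]
  10 | W B5 → L2 miss wb→B8 [D]
  11 | W B3 → L0 miss [D]
  12 | W B6 → L0 miss wb→B3 [D]
  13 | R B1 → L1 miss wb→B4 [-]
  14 | R B0 → L0 miss wb→B6 [-]
  15 | W B0 → L0 hit [D]

DIRTY = [0, 5]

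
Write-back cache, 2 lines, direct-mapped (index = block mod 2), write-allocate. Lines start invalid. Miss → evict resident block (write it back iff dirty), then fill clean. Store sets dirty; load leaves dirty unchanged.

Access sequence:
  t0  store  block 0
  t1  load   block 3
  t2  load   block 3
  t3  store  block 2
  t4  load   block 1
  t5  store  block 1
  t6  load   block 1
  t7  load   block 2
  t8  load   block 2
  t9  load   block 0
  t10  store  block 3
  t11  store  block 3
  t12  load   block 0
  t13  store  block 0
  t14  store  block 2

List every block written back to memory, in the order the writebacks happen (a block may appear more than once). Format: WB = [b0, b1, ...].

0: W B0 -> L0 miss  d=D]
1: R B3 -> L1 miss  d=-]
2: R B3 -> L1 hit  d=-]
3: W B2 -> L0 miss wb->B0  d=D]
4: R B1 -> L1 miss  d=-]
5: W B1 -> L1 hit  d=D]
6: R B1 -> L1 hit  d=D]
7: R B2 -> L0 hit  d=D]
8: R B2 -> L0 hit  d=D]
9: R B0 -> L0 miss wb->B2  d=-]
10: W B3 -> L1 miss wb->B1  d=D]
11: W B3 -> L1 hit  d=D]
12: R B0 -> L0 hit  d=-]
13: W B0 -> L0 hit  d=D]
14: W B2 -> L0 miss wb->B0  d=D]

WB = [0, 2, 1, 0]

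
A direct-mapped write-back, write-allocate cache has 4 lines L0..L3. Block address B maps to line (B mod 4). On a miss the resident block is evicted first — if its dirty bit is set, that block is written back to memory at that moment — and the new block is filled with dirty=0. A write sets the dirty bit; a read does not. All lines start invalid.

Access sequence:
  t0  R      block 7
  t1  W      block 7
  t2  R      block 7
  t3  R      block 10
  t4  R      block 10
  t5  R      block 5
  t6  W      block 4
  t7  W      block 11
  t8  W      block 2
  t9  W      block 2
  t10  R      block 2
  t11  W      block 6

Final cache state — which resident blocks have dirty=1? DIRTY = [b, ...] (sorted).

DIRTY = [4, 6, 11]

0: R B7 → L3 miss [-]
1: W B7 → L3 hit [D]
2: R B7 → L3 hit [D]
3: R B10 → L2 miss [-]
4: R B10 → L2 hit [-]
5: R B5 → L1 miss [-]
6: W B4 → L0 miss [D]
7: W B11 → L3 miss wb→B7 [D]
8: W B2 → L2 miss [D]
9: W B2 → L2 hit [D]
10: R B2 → L2 hit [D]
11: W B6 → L2 miss wb→B2 [D]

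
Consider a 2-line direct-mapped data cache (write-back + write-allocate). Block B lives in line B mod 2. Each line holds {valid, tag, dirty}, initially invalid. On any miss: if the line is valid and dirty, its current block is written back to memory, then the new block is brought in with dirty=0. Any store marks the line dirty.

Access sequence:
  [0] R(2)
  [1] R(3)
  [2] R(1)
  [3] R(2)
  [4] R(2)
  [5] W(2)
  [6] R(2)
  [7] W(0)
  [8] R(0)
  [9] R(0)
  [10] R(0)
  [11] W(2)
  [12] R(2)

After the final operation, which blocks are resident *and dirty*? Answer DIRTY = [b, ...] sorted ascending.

0: R B2 → L0 miss [-]
1: R B3 → L1 miss [-]
2: R B1 → L1 miss [-]
3: R B2 → L0 hit [-]
4: R B2 → L0 hit [-]
5: W B2 → L0 hit [D]
6: R B2 → L0 hit [D]
7: W B0 → L0 miss wb→B2 [D]
8: R B0 → L0 hit [D]
9: R B0 → L0 hit [D]
10: R B0 → L0 hit [D]
11: W B2 → L0 miss wb→B0 [D]
12: R B2 → L0 hit [D]

DIRTY = [2]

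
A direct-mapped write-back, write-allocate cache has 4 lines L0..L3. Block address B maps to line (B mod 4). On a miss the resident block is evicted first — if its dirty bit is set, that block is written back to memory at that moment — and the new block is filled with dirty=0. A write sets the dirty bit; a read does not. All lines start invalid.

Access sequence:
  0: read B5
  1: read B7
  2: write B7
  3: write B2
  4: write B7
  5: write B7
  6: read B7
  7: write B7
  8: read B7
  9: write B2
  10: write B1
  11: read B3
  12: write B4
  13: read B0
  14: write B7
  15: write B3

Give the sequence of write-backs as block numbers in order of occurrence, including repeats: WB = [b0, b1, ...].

0: R B5 → L1 miss [-]
1: R B7 → L3 miss [-]
2: W B7 → L3 hit [D]
3: W B2 → L2 miss [D]
4: W B7 → L3 hit [D]
5: W B7 → L3 hit [D]
6: R B7 → L3 hit [D]
7: W B7 → L3 hit [D]
8: R B7 → L3 hit [D]
9: W B2 → L2 hit [D]
10: W B1 → L1 miss [D]
11: R B3 → L3 miss wb→B7 [-]
12: W B4 → L0 miss [D]
13: R B0 → L0 miss wb→B4 [-]
14: W B7 → L3 miss [D]
15: W B3 → L3 miss wb→B7 [D]

WB = [7, 4, 7]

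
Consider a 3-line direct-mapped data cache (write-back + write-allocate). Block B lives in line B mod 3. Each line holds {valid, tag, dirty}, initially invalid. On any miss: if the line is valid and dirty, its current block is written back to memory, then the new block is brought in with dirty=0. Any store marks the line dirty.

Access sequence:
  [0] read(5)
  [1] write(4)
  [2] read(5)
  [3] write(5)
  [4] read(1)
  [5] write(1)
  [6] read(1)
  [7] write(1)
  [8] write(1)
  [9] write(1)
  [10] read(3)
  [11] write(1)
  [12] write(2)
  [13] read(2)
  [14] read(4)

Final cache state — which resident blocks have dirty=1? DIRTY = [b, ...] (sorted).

0: R B5 -> L2 miss  d=-]
1: W B4 -> L1 miss  d=D]
2: R B5 -> L2 hit  d=-]
3: W B5 -> L2 hit  d=D]
4: R B1 -> L1 miss wb->B4  d=-]
5: W B1 -> L1 hit  d=D]
6: R B1 -> L1 hit  d=D]
7: W B1 -> L1 hit  d=D]
8: W B1 -> L1 hit  d=D]
9: W B1 -> L1 hit  d=D]
10: R B3 -> L0 miss  d=-]
11: W B1 -> L1 hit  d=D]
12: W B2 -> L2 miss wb->B5  d=D]
13: R B2 -> L2 hit  d=D]
14: R B4 -> L1 miss wb->B1  d=-]

DIRTY = [2]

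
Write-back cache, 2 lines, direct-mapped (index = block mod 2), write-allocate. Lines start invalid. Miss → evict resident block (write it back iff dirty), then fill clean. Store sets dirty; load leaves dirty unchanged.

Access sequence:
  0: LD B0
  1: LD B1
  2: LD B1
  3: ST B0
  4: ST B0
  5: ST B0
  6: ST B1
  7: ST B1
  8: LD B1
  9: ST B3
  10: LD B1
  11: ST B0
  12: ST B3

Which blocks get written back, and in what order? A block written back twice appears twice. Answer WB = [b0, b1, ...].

WB = [1, 3]

0: R B0 → L0 miss [-]
1: R B1 → L1 miss [-]
2: R B1 → L1 hit [-]
3: W B0 → L0 hit [D]
4: W B0 → L0 hit [D]
5: W B0 → L0 hit [D]
6: W B1 → L1 hit [D]
7: W B1 → L1 hit [D]
8: R B1 → L1 hit [D]
9: W B3 → L1 miss wb→B1 [D]
10: R B1 → L1 miss wb→B3 [-]
11: W B0 → L0 hit [D]
12: W B3 → L1 miss [D]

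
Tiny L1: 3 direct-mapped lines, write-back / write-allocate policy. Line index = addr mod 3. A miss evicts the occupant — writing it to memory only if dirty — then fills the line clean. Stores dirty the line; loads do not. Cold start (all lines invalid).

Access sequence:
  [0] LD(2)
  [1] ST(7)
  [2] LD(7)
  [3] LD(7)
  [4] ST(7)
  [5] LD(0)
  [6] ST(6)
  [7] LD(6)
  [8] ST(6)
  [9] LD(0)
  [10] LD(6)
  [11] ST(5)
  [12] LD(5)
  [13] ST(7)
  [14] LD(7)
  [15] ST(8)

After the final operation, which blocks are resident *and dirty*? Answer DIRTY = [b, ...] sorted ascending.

  0 | R B2 → L2 miss [-]
  1 | W B7 → L1 miss [D]
  2 | R B7 → L1 hit [D]
  3 | R B7 → L1 hit [D]
  4 | W B7 → L1 hit [D]
  5 | R B0 → L0 miss [-]
  6 | W B6 → L0 miss [D]
  7 | R B6 → L0 hit [D]
  8 | W B6 → L0 hit [D]
  9 | R B0 → L0 miss wb→B6 [-]
  10 | R B6 → L0 miss [-]
  11 | W B5 → L2 miss [D]
  12 | R B5 → L2 hit [D]
  13 | W B7 → L1 hit [D]
  14 | R B7 → L1 hit [D]
  15 | W B8 → L2 miss wb→B5 [D]

DIRTY = [7, 8]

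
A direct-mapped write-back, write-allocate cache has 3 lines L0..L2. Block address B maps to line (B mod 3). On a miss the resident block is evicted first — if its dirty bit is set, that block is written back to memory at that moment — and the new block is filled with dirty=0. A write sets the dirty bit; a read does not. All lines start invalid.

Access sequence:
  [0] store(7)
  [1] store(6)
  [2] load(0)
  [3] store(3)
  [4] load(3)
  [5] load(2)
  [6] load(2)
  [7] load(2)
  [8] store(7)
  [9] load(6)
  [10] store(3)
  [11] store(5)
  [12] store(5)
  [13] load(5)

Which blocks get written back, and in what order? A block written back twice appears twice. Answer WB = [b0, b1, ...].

WB = [6, 3]

0: W B7 → L1 miss [D]
1: W B6 → L0 miss [D]
2: R B0 → L0 miss wb→B6 [-]
3: W B3 → L0 miss [D]
4: R B3 → L0 hit [D]
5: R B2 → L2 miss [-]
6: R B2 → L2 hit [-]
7: R B2 → L2 hit [-]
8: W B7 → L1 hit [D]
9: R B6 → L0 miss wb→B3 [-]
10: W B3 → L0 miss [D]
11: W B5 → L2 miss [D]
12: W B5 → L2 hit [D]
13: R B5 → L2 hit [D]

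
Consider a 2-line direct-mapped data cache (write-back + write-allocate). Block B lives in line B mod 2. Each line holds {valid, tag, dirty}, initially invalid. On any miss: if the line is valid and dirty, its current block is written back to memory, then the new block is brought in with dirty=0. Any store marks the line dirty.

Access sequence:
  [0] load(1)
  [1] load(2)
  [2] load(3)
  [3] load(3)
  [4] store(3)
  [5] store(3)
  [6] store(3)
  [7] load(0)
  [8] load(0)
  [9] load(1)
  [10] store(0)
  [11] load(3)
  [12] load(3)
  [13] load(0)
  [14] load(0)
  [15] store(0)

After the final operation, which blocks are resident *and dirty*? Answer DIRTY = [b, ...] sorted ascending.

DIRTY = [0]

0: R B1 → L1 miss [-]
1: R B2 → L0 miss [-]
2: R B3 → L1 miss [-]
3: R B3 → L1 hit [-]
4: W B3 → L1 hit [D]
5: W B3 → L1 hit [D]
6: W B3 → L1 hit [D]
7: R B0 → L0 miss [-]
8: R B0 → L0 hit [-]
9: R B1 → L1 miss wb→B3 [-]
10: W B0 → L0 hit [D]
11: R B3 → L1 miss [-]
12: R B3 → L1 hit [-]
13: R B0 → L0 hit [D]
14: R B0 → L0 hit [D]
15: W B0 → L0 hit [D]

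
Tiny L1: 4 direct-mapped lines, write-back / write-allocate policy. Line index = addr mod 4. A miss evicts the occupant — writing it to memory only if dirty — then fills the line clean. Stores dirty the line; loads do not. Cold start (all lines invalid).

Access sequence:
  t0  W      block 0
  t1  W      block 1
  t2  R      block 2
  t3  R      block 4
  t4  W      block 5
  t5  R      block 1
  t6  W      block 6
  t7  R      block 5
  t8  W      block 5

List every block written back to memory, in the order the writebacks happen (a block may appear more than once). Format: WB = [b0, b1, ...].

WB = [0, 1, 5]

  0 | W B0 → L0 miss [D]
  1 | W B1 → L1 miss [D]
  2 | R B2 → L2 miss [-]
  3 | R B4 → L0 miss wb→B0 [-]
  4 | W B5 → L1 miss wb→B1 [D]
  5 | R B1 → L1 miss wb→B5 [-]
  6 | W B6 → L2 miss [D]
  7 | R B5 → L1 miss [-]
  8 | W B5 → L1 hit [D]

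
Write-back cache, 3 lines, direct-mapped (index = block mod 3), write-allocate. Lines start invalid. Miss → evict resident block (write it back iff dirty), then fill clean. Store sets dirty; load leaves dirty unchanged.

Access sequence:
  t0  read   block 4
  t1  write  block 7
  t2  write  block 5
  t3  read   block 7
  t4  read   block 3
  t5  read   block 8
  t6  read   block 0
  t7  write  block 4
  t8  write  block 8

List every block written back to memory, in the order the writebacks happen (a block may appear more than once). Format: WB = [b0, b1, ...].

WB = [5, 7]

  0 | R B4 → L1 miss [-]
  1 | W B7 → L1 miss [D]
  2 | W B5 → L2 miss [D]
  3 | R B7 → L1 hit [D]
  4 | R B3 → L0 miss [-]
  5 | R B8 → L2 miss wb→B5 [-]
  6 | R B0 → L0 miss [-]
  7 | W B4 → L1 miss wb→B7 [D]
  8 | W B8 → L2 hit [D]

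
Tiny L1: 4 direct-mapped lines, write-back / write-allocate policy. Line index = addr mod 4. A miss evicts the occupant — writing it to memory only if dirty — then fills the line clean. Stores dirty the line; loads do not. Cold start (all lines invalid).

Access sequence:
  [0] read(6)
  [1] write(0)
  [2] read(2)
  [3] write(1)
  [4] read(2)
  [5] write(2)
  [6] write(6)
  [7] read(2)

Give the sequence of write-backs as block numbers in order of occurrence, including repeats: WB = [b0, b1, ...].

0: R B6 -> L2 miss  d=-]
1: W B0 -> L0 miss  d=D]
2: R B2 -> L2 miss  d=-]
3: W B1 -> L1 miss  d=D]
4: R B2 -> L2 hit  d=-]
5: W B2 -> L2 hit  d=D]
6: W B6 -> L2 miss wb->B2  d=D]
7: R B2 -> L2 miss wb->B6  d=-]

WB = [2, 6]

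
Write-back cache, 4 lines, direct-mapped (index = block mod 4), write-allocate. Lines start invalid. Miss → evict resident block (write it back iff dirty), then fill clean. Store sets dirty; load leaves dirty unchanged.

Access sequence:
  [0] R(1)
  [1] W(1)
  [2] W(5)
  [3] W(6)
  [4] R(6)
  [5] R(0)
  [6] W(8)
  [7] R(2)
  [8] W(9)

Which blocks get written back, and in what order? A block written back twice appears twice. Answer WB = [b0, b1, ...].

WB = [1, 6, 5]

  0 | R B1 → L1 miss [-]
  1 | W B1 → L1 hit [D]
  2 | W B5 → L1 miss wb→B1 [D]
  3 | W B6 → L2 miss [D]
  4 | R B6 → L2 hit [D]
  5 | R B0 → L0 miss [-]
  6 | W B8 → L0 miss [D]
  7 | R B2 → L2 miss wb→B6 [-]
  8 | W B9 → L1 miss wb→B5 [D]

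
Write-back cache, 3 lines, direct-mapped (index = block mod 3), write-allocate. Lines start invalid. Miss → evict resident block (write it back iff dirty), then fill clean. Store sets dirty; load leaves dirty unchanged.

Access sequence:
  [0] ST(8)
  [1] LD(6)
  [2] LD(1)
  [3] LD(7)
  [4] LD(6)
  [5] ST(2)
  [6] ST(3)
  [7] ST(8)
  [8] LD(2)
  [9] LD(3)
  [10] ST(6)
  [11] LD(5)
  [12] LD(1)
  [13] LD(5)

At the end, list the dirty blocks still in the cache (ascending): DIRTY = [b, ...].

0: W B8 -> L2 miss  d=D]
1: R B6 -> L0 miss  d=-]
2: R B1 -> L1 miss  d=-]
3: R B7 -> L1 miss  d=-]
4: R B6 -> L0 hit  d=-]
5: W B2 -> L2 miss wb->B8  d=D]
6: W B3 -> L0 miss  d=D]
7: W B8 -> L2 miss wb->B2  d=D]
8: R B2 -> L2 miss wb->B8  d=-]
9: R B3 -> L0 hit  d=D]
10: W B6 -> L0 miss wb->B3  d=D]
11: R B5 -> L2 miss  d=-]
12: R B1 -> L1 miss  d=-]
13: R B5 -> L2 hit  d=-]

DIRTY = [6]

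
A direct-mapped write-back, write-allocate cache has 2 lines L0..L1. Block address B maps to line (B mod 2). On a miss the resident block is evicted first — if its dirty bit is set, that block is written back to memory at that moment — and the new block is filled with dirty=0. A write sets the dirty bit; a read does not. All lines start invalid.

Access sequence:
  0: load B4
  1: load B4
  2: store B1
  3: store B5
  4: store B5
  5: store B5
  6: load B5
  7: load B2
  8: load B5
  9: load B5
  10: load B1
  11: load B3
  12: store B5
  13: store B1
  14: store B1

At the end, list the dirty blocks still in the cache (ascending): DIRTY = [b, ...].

DIRTY = [1]

0: R B4 -> L0 miss  d=-]
1: R B4 -> L0 hit  d=-]
2: W B1 -> L1 miss  d=D]
3: W B5 -> L1 miss wb->B1  d=D]
4: W B5 -> L1 hit  d=D]
5: W B5 -> L1 hit  d=D]
6: R B5 -> L1 hit  d=D]
7: R B2 -> L0 miss  d=-]
8: R B5 -> L1 hit  d=D]
9: R B5 -> L1 hit  d=D]
10: R B1 -> L1 miss wb->B5  d=-]
11: R B3 -> L1 miss  d=-]
12: W B5 -> L1 miss  d=D]
13: W B1 -> L1 miss wb->B5  d=D]
14: W B1 -> L1 hit  d=D]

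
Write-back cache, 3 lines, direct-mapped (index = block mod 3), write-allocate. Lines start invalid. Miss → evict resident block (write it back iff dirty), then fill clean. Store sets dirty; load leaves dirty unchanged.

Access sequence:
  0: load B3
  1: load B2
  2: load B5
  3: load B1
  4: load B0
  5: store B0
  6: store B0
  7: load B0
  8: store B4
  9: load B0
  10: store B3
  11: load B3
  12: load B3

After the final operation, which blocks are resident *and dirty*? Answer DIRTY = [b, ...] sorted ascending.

DIRTY = [3, 4]

0: R B3 → L0 miss [-]
1: R B2 → L2 miss [-]
2: R B5 → L2 miss [-]
3: R B1 → L1 miss [-]
4: R B0 → L0 miss [-]
5: W B0 → L0 hit [D]
6: W B0 → L0 hit [D]
7: R B0 → L0 hit [D]
8: W B4 → L1 miss [D]
9: R B0 → L0 hit [D]
10: W B3 → L0 miss wb→B0 [D]
11: R B3 → L0 hit [D]
12: R B3 → L0 hit [D]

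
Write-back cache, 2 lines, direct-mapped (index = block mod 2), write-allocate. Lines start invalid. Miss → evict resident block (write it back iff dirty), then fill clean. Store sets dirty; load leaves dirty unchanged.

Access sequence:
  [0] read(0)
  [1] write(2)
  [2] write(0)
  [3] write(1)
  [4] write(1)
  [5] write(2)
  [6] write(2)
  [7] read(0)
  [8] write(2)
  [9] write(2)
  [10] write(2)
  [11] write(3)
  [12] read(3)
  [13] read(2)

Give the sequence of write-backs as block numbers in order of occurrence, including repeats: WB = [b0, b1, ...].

WB = [2, 0, 2, 1]

0: R B0 → L0 miss [-]
1: W B2 → L0 miss [D]
2: W B0 → L0 miss wb→B2 [D]
3: W B1 → L1 miss [D]
4: W B1 → L1 hit [D]
5: W B2 → L0 miss wb→B0 [D]
6: W B2 → L0 hit [D]
7: R B0 → L0 miss wb→B2 [-]
8: W B2 → L0 miss [D]
9: W B2 → L0 hit [D]
10: W B2 → L0 hit [D]
11: W B3 → L1 miss wb→B1 [D]
12: R B3 → L1 hit [D]
13: R B2 → L0 hit [D]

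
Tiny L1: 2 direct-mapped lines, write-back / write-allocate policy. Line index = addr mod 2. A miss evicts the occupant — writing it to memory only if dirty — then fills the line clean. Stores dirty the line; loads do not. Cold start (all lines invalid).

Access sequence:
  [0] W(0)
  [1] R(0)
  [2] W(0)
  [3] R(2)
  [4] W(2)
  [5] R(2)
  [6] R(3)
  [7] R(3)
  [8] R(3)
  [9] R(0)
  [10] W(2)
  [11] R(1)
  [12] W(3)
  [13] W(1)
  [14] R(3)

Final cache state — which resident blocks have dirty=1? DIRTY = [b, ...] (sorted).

  0 | W B0 → L0 miss [D]
  1 | R B0 → L0 hit [D]
  2 | W B0 → L0 hit [D]
  3 | R B2 → L0 miss wb→B0 [-]
  4 | W B2 → L0 hit [D]
  5 | R B2 → L0 hit [D]
  6 | R B3 → L1 miss [-]
  7 | R B3 → L1 hit [-]
  8 | R B3 → L1 hit [-]
  9 | R B0 → L0 miss wb→B2 [-]
  10 | W B2 → L0 miss [D]
  11 | R B1 → L1 miss [-]
  12 | W B3 → L1 miss [D]
  13 | W B1 → L1 miss wb→B3 [D]
  14 | R B3 → L1 miss wb→B1 [-]

DIRTY = [2]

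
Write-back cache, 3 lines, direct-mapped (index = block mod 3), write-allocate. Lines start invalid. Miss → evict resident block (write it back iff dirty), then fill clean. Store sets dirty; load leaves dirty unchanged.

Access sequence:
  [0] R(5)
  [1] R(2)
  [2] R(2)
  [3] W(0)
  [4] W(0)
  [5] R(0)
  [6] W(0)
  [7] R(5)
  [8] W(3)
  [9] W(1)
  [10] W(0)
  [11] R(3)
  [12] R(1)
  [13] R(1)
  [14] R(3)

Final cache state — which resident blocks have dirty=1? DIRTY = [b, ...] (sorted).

0: R B5 -> L2 miss  d=-]
1: R B2 -> L2 miss  d=-]
2: R B2 -> L2 hit  d=-]
3: W B0 -> L0 miss  d=D]
4: W B0 -> L0 hit  d=D]
5: R B0 -> L0 hit  d=D]
6: W B0 -> L0 hit  d=D]
7: R B5 -> L2 miss  d=-]
8: W B3 -> L0 miss wb->B0  d=D]
9: W B1 -> L1 miss  d=D]
10: W B0 -> L0 miss wb->B3  d=D]
11: R B3 -> L0 miss wb->B0  d=-]
12: R B1 -> L1 hit  d=D]
13: R B1 -> L1 hit  d=D]
14: R B3 -> L0 hit  d=-]

DIRTY = [1]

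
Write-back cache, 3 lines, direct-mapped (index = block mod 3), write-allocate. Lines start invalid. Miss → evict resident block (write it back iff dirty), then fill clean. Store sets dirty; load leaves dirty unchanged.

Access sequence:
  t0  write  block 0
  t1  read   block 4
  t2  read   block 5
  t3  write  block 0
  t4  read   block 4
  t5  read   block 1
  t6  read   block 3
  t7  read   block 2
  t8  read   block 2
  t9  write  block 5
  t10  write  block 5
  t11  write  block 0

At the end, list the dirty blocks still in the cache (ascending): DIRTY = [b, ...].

  0 | W B0 → L0 miss [D]
  1 | R B4 → L1 miss [-]
  2 | R B5 → L2 miss [-]
  3 | W B0 → L0 hit [D]
  4 | R B4 → L1 hit [-]
  5 | R B1 → L1 miss [-]
  6 | R B3 → L0 miss wb→B0 [-]
  7 | R B2 → L2 miss [-]
  8 | R B2 → L2 hit [-]
  9 | W B5 → L2 miss [D]
  10 | W B5 → L2 hit [D]
  11 | W B0 → L0 miss [D]

DIRTY = [0, 5]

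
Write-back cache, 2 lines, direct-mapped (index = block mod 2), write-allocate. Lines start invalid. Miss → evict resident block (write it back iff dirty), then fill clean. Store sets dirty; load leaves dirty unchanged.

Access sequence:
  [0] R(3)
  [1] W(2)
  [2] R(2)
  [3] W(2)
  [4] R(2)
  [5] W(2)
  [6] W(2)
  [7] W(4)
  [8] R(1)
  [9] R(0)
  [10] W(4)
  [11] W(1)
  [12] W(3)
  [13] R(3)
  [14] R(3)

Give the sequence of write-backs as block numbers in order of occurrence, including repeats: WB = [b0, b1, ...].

WB = [2, 4, 1]

  0 | R B3 → L1 miss [-]
  1 | W B2 → L0 miss [D]
  2 | R B2 → L0 hit [D]
  3 | W B2 → L0 hit [D]
  4 | R B2 → L0 hit [D]
  5 | W B2 → L0 hit [D]
  6 | W B2 → L0 hit [D]
  7 | W B4 → L0 miss wb→B2 [D]
  8 | R B1 → L1 miss [-]
  9 | R B0 → L0 miss wb→B4 [-]
  10 | W B4 → L0 miss [D]
  11 | W B1 → L1 hit [D]
  12 | W B3 → L1 miss wb→B1 [D]
  13 | R B3 → L1 hit [D]
  14 | R B3 → L1 hit [D]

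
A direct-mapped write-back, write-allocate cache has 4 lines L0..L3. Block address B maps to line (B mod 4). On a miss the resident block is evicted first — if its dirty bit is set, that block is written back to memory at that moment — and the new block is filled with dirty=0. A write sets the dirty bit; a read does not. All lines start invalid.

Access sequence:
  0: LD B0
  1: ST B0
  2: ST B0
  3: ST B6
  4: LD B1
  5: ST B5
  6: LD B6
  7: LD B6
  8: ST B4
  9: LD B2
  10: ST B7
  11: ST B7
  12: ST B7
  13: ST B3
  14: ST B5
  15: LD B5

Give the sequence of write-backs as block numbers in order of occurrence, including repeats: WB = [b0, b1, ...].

0: R B0 → L0 miss [-]
1: W B0 → L0 hit [D]
2: W B0 → L0 hit [D]
3: W B6 → L2 miss [D]
4: R B1 → L1 miss [-]
5: W B5 → L1 miss [D]
6: R B6 → L2 hit [D]
7: R B6 → L2 hit [D]
8: W B4 → L0 miss wb→B0 [D]
9: R B2 → L2 miss wb→B6 [-]
10: W B7 → L3 miss [D]
11: W B7 → L3 hit [D]
12: W B7 → L3 hit [D]
13: W B3 → L3 miss wb→B7 [D]
14: W B5 → L1 hit [D]
15: R B5 → L1 hit [D]

WB = [0, 6, 7]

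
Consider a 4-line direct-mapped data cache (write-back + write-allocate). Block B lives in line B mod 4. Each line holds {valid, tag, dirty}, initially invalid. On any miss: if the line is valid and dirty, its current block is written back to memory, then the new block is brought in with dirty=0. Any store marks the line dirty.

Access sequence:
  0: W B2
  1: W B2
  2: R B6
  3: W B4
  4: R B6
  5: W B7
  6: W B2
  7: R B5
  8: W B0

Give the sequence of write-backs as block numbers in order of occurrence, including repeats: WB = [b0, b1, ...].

WB = [2, 4]

  0 | W B2 → L2 miss [D]
  1 | W B2 → L2 hit [D]
  2 | R B6 → L2 miss wb→B2 [-]
  3 | W B4 → L0 miss [D]
  4 | R B6 → L2 hit [-]
  5 | W B7 → L3 miss [D]
  6 | W B2 → L2 miss [D]
  7 | R B5 → L1 miss [-]
  8 | W B0 → L0 miss wb→B4 [D]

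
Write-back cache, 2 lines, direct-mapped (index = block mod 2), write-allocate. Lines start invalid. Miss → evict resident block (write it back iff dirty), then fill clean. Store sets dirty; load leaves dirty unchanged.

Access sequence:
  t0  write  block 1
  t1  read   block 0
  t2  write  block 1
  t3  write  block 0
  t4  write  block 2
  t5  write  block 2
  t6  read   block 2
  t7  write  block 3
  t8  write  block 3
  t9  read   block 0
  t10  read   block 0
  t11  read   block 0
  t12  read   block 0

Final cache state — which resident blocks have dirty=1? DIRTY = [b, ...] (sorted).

0: W B1 -> L1 miss  d=D]
1: R B0 -> L0 miss  d=-]
2: W B1 -> L1 hit  d=D]
3: W B0 -> L0 hit  d=D]
4: W B2 -> L0 miss wb->B0  d=D]
5: W B2 -> L0 hit  d=D]
6: R B2 -> L0 hit  d=D]
7: W B3 -> L1 miss wb->B1  d=D]
8: W B3 -> L1 hit  d=D]
9: R B0 -> L0 miss wb->B2  d=-]
10: R B0 -> L0 hit  d=-]
11: R B0 -> L0 hit  d=-]
12: R B0 -> L0 hit  d=-]

DIRTY = [3]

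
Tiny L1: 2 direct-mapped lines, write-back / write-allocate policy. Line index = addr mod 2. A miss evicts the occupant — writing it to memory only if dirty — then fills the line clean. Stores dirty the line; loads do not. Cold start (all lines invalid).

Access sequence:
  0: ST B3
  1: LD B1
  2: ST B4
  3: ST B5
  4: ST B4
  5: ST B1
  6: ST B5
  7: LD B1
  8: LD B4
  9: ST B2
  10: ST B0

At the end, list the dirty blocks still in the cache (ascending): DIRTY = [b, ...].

  0 | W B3 → L1 miss [D]
  1 | R B1 → L1 miss wb→B3 [-]
  2 | W B4 → L0 miss [D]
  3 | W B5 → L1 miss [D]
  4 | W B4 → L0 hit [D]
  5 | W B1 → L1 miss wb→B5 [D]
  6 | W B5 → L1 miss wb→B1 [D]
  7 | R B1 → L1 miss wb→B5 [-]
  8 | R B4 → L0 hit [D]
  9 | W B2 → L0 miss wb→B4 [D]
  10 | W B0 → L0 miss wb→B2 [D]

DIRTY = [0]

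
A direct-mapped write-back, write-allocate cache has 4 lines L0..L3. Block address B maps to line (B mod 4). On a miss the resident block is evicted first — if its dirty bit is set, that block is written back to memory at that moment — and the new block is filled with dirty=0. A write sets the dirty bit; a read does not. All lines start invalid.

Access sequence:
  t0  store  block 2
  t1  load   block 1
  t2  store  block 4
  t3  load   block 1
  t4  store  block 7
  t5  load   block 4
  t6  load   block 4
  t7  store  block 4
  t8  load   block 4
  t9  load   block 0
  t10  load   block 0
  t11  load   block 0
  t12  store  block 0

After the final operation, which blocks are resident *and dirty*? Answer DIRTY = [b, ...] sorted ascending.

DIRTY = [0, 2, 7]

  0 | W B2 → L2 miss [D]
  1 | R B1 → L1 miss [-]
  2 | W B4 → L0 miss [D]
  3 | R B1 → L1 hit [-]
  4 | W B7 → L3 miss [D]
  5 | R B4 → L0 hit [D]
  6 | R B4 → L0 hit [D]
  7 | W B4 → L0 hit [D]
  8 | R B4 → L0 hit [D]
  9 | R B0 → L0 miss wb→B4 [-]
  10 | R B0 → L0 hit [-]
  11 | R B0 → L0 hit [-]
  12 | W B0 → L0 hit [D]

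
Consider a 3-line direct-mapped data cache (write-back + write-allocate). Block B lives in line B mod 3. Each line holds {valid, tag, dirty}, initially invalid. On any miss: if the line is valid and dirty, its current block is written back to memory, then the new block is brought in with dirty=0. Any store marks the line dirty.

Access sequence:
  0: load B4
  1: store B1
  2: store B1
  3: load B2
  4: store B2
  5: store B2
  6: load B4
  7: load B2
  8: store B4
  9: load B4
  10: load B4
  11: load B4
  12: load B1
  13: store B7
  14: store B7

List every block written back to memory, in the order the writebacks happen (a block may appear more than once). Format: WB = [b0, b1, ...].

0: R B4 → L1 miss [-]
1: W B1 → L1 miss [D]
2: W B1 → L1 hit [D]
3: R B2 → L2 miss [-]
4: W B2 → L2 hit [D]
5: W B2 → L2 hit [D]
6: R B4 → L1 miss wb→B1 [-]
7: R B2 → L2 hit [D]
8: W B4 → L1 hit [D]
9: R B4 → L1 hit [D]
10: R B4 → L1 hit [D]
11: R B4 → L1 hit [D]
12: R B1 → L1 miss wb→B4 [-]
13: W B7 → L1 miss [D]
14: W B7 → L1 hit [D]

WB = [1, 4]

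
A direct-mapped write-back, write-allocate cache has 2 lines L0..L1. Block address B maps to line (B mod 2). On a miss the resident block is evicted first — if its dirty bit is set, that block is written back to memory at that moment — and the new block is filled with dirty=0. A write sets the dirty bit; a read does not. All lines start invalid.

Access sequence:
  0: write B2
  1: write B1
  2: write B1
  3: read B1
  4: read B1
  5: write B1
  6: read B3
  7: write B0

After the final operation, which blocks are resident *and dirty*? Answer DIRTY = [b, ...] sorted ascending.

0: W B2 → L0 miss [D]
1: W B1 → L1 miss [D]
2: W B1 → L1 hit [D]
3: R B1 → L1 hit [D]
4: R B1 → L1 hit [D]
5: W B1 → L1 hit [D]
6: R B3 → L1 miss wb→B1 [-]
7: W B0 → L0 miss wb→B2 [D]

DIRTY = [0]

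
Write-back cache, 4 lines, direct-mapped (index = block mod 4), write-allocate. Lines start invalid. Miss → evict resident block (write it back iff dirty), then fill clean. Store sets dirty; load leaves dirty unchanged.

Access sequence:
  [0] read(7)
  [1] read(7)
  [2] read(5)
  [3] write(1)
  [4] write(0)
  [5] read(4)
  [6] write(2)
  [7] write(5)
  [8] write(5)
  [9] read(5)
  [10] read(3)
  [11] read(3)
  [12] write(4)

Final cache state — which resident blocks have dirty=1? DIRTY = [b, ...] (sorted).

DIRTY = [2, 4, 5]

0: R B7 → L3 miss [-]
1: R B7 → L3 hit [-]
2: R B5 → L1 miss [-]
3: W B1 → L1 miss [D]
4: W B0 → L0 miss [D]
5: R B4 → L0 miss wb→B0 [-]
6: W B2 → L2 miss [D]
7: W B5 → L1 miss wb→B1 [D]
8: W B5 → L1 hit [D]
9: R B5 → L1 hit [D]
10: R B3 → L3 miss [-]
11: R B3 → L3 hit [-]
12: W B4 → L0 hit [D]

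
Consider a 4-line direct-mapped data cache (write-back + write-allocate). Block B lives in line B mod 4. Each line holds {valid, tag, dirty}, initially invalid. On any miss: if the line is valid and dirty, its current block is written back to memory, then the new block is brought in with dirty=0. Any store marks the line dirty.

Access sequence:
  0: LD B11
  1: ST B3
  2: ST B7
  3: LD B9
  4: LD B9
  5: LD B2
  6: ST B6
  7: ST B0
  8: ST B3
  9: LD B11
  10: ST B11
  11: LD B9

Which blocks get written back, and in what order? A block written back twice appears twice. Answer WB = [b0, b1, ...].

0: R B11 -> L3 miss  d=-]
1: W B3 -> L3 miss  d=D]
2: W B7 -> L3 miss wb->B3  d=D]
3: R B9 -> L1 miss  d=-]
4: R B9 -> L1 hit  d=-]
5: R B2 -> L2 miss  d=-]
6: W B6 -> L2 miss  d=D]
7: W B0 -> L0 miss  d=D]
8: W B3 -> L3 miss wb->B7  d=D]
9: R B11 -> L3 miss wb->B3  d=-]
10: W B11 -> L3 hit  d=D]
11: R B9 -> L1 hit  d=-]

WB = [3, 7, 3]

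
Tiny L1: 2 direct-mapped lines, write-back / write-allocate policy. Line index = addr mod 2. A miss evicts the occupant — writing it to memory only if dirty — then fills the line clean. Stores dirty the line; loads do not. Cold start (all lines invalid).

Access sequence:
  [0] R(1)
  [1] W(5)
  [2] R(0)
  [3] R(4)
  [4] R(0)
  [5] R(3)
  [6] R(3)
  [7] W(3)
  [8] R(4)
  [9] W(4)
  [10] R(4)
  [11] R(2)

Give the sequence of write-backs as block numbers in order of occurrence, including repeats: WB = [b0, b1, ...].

0: R B1 -> L1 miss  d=-]
1: W B5 -> L1 miss  d=D]
2: R B0 -> L0 miss  d=-]
3: R B4 -> L0 miss  d=-]
4: R B0 -> L0 miss  d=-]
5: R B3 -> L1 miss wb->B5  d=-]
6: R B3 -> L1 hit  d=-]
7: W B3 -> L1 hit  d=D]
8: R B4 -> L0 miss  d=-]
9: W B4 -> L0 hit  d=D]
10: R B4 -> L0 hit  d=D]
11: R B2 -> L0 miss wb->B4  d=-]

WB = [5, 4]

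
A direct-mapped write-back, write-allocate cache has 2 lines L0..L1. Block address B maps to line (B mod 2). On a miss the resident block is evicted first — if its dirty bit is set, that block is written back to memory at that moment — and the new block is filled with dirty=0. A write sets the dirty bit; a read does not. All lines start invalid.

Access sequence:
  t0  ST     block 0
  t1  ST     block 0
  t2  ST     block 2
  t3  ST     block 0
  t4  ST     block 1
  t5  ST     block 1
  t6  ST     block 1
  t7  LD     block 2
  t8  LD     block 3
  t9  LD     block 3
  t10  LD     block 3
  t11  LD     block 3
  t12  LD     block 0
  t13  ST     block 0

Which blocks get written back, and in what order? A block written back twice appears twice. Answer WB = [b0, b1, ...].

WB = [0, 2, 0, 1]

0: W B0 → L0 miss [D]
1: W B0 → L0 hit [D]
2: W B2 → L0 miss wb→B0 [D]
3: W B0 → L0 miss wb→B2 [D]
4: W B1 → L1 miss [D]
5: W B1 → L1 hit [D]
6: W B1 → L1 hit [D]
7: R B2 → L0 miss wb→B0 [-]
8: R B3 → L1 miss wb→B1 [-]
9: R B3 → L1 hit [-]
10: R B3 → L1 hit [-]
11: R B3 → L1 hit [-]
12: R B0 → L0 miss [-]
13: W B0 → L0 hit [D]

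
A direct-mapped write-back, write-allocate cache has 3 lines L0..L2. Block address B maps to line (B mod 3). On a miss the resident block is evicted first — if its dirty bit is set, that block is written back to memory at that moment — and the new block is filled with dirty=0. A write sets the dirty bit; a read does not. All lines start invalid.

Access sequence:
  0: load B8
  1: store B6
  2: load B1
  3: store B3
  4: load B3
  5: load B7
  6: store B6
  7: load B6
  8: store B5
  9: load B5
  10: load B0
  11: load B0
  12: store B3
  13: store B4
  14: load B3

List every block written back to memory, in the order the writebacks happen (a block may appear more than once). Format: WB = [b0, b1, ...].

WB = [6, 3, 6]

0: R B8 → L2 miss [-]
1: W B6 → L0 miss [D]
2: R B1 → L1 miss [-]
3: W B3 → L0 miss wb→B6 [D]
4: R B3 → L0 hit [D]
5: R B7 → L1 miss [-]
6: W B6 → L0 miss wb→B3 [D]
7: R B6 → L0 hit [D]
8: W B5 → L2 miss [D]
9: R B5 → L2 hit [D]
10: R B0 → L0 miss wb→B6 [-]
11: R B0 → L0 hit [-]
12: W B3 → L0 miss [D]
13: W B4 → L1 miss [D]
14: R B3 → L0 hit [D]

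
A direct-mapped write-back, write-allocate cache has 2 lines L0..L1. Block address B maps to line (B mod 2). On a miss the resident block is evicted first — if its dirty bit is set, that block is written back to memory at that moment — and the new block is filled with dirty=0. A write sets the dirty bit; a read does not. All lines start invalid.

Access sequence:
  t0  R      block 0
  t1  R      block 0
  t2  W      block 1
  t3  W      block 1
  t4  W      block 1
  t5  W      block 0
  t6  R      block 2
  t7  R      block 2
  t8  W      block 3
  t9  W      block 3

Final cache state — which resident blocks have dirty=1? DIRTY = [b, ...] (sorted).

0: R B0 → L0 miss [-]
1: R B0 → L0 hit [-]
2: W B1 → L1 miss [D]
3: W B1 → L1 hit [D]
4: W B1 → L1 hit [D]
5: W B0 → L0 hit [D]
6: R B2 → L0 miss wb→B0 [-]
7: R B2 → L0 hit [-]
8: W B3 → L1 miss wb→B1 [D]
9: W B3 → L1 hit [D]

DIRTY = [3]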